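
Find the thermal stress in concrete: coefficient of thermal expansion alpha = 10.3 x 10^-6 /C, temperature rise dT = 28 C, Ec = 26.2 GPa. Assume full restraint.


sigma = alpha * dT * Ec
= 10.3e-6 * 28 * 26.2 * 1000
= 7.556 MPa

7.556


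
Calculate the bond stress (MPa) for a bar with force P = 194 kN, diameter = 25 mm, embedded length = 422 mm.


u = P / (pi * db * ld)
= 194 * 1000 / (pi * 25 * 422)
= 5.853 MPa

5.853


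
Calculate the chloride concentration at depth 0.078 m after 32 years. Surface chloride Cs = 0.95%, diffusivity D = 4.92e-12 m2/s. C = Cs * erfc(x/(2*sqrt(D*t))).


t_seconds = 32 * 365.25 * 24 * 3600 = 1009843200.0 s
arg = 0.078 / (2 * sqrt(4.92e-12 * 1009843200.0))
= 0.5533
erfc(0.5533) = 0.4339
C = 0.95 * 0.4339 = 0.4122%

0.4122


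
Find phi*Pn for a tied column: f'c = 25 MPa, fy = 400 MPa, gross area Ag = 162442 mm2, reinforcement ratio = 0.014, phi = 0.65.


Ast = rho * Ag = 0.014 * 162442 = 2274.188 mm2
phi*Pn = 0.65 * 0.80 * (0.85 * 25 * (162442 - 2274.188) + 400 * 2274.188) / 1000
= 2242.89 kN

2242.89


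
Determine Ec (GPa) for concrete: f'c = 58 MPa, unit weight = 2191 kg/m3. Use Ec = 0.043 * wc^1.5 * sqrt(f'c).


Ec = 0.043 * 2191^1.5 * sqrt(58) / 1000
= 33.59 GPa

33.59


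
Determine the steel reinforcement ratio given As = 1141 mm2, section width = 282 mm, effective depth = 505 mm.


rho = As / (b * d)
= 1141 / (282 * 505)
= 0.008

0.008


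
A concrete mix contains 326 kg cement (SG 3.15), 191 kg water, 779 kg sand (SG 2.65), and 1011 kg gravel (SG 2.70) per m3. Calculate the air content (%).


Vol cement = 326 / (3.15 * 1000) = 0.103492 m3
Vol water = 191 / 1000 = 0.191 m3
Vol sand = 779 / (2.65 * 1000) = 0.293962 m3
Vol gravel = 1011 / (2.70 * 1000) = 0.374444 m3
Total solid + water volume = 0.962899 m3
Air = (1 - 0.962899) * 100 = 3.71%

3.71


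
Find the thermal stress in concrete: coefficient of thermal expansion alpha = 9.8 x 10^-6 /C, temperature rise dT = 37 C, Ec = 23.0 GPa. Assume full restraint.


sigma = alpha * dT * Ec
= 9.8e-6 * 37 * 23.0 * 1000
= 8.34 MPa

8.34


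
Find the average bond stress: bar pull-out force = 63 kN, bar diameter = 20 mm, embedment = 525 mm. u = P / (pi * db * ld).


u = P / (pi * db * ld)
= 63 * 1000 / (pi * 20 * 525)
= 1.91 MPa

1.91


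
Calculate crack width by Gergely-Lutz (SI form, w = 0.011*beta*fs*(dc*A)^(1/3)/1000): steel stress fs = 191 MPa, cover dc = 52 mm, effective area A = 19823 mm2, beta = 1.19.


w = 0.011 * beta * fs * (dc * A)^(1/3) / 1000
= 0.011 * 1.19 * 191 * (52 * 19823)^(1/3) / 1000
= 0.253 mm

0.253


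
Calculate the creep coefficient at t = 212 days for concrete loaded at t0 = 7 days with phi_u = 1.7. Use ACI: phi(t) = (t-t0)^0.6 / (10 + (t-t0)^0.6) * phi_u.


dt = 212 - 7 = 205
phi = 205^0.6 / (10 + 205^0.6) * 1.7
= 1.206

1.206


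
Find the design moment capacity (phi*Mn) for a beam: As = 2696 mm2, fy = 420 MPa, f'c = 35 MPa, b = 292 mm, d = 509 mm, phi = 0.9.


a = As * fy / (0.85 * f'c * b)
= 2696 * 420 / (0.85 * 35 * 292)
= 130.3465 mm
Mn = As * fy * (d - a/2) / 10^6
= 502.5539 kN-m
phi*Mn = 0.9 * 502.5539 = 452.3 kN-m

452.3


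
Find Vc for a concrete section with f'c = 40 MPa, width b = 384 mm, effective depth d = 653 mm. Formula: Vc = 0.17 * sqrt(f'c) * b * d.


Vc = 0.17 * sqrt(40) * 384 * 653 / 1000
= 269.6 kN

269.6


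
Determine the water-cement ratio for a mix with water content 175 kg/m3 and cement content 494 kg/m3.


w/c = water / cement
w/c = 175 / 494 = 0.354

0.354


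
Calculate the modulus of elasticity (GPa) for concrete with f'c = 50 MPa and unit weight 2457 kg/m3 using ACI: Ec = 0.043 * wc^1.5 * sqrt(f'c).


Ec = 0.043 * 2457^1.5 * sqrt(50) / 1000
= 37.03 GPa

37.03


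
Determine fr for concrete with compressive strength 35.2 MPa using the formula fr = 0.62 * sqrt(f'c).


fr = 0.62 * sqrt(35.2)
= 3.678 MPa

3.678


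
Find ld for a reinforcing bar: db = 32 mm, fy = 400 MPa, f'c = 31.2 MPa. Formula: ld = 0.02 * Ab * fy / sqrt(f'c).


Ab = pi * 32^2 / 4 = 804.248 mm2
ld = 0.02 * 804.248 * 400 / sqrt(31.2)
= 1151.9 mm

1151.9


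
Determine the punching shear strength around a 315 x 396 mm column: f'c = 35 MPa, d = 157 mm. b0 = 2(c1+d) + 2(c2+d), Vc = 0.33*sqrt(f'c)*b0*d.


b0 = 2*(315 + 157) + 2*(396 + 157) = 2050 mm
Vc = 0.33 * sqrt(35) * 2050 * 157 / 1000
= 628.35 kN

628.35


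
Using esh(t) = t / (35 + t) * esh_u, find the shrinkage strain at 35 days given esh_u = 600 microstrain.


esh(35) = 35 / (35 + 35) * 600
= 35 / 70 * 600
= 300.0 microstrain

300.0


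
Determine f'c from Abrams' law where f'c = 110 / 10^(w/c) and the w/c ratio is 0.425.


f'c = 110 / 10^0.425
= 110 / 2.661
= 41.34 MPa

41.34


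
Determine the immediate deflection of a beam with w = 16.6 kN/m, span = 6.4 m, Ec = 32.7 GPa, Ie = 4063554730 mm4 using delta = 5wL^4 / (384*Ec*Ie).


Convert: L = 6.4 m = 6400 mm, Ec = 32.7 GPa = 32700 MPa
delta = 5 * 16.6 * 6400^4 / (384 * 32700 * 4063554730)
= 2.73 mm

2.73


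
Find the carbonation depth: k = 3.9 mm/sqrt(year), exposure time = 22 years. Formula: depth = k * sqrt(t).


depth = k * sqrt(t)
= 3.9 * sqrt(22)
= 18.29 mm

18.29


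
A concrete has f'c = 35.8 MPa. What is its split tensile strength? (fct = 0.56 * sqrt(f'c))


fct = 0.56 * sqrt(35.8)
= 0.56 * 5.983
= 3.351 MPa

3.351


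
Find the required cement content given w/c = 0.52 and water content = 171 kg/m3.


Cement = water / (w/c)
= 171 / 0.52
= 328.8 kg/m3

328.8


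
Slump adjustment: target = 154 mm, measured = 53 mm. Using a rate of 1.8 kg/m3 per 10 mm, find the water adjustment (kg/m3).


Difference = 154 - 53 = 101 mm
Water adjustment = 101 * 1.8 / 10 = 18.2 kg/m3

18.2


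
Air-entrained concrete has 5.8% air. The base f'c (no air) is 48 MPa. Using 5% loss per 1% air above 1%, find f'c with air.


Strength loss = (5.8 - 1) * 5 = 24.0%
f'c = 48 * (1 - 24.0/100)
= 36.48 MPa

36.48


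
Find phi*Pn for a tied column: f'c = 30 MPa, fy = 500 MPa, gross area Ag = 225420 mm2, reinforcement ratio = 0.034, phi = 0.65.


Ast = rho * Ag = 0.034 * 225420 = 7664.28 mm2
phi*Pn = 0.65 * 0.80 * (0.85 * 30 * (225420 - 7664.28) + 500 * 7664.28) / 1000
= 4880.15 kN

4880.15


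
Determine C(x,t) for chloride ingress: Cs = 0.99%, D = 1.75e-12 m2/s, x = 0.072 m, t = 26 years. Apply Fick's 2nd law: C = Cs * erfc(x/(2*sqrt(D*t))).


t_seconds = 26 * 365.25 * 24 * 3600 = 820497600.0 s
arg = 0.072 / (2 * sqrt(1.75e-12 * 820497600.0))
= 0.95
erfc(0.95) = 0.1791
C = 0.99 * 0.1791 = 0.1773%

0.1773


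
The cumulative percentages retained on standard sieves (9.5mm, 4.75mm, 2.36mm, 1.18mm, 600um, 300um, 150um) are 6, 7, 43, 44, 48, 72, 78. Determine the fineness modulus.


FM = sum(cumulative % retained) / 100
= 298 / 100
= 2.98

2.98


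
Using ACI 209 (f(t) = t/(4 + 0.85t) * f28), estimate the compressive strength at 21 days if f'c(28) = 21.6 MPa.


f(21) = 21 / (4 + 0.85 * 21) * 21.6
= 21 / 21.85 * 21.6
= 20.76 MPa

20.76


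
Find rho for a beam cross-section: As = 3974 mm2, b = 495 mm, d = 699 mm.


rho = As / (b * d)
= 3974 / (495 * 699)
= 0.0115

0.0115


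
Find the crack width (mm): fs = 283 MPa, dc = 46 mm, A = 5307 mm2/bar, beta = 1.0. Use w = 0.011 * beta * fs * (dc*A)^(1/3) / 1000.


w = 0.011 * beta * fs * (dc * A)^(1/3) / 1000
= 0.011 * 1.0 * 283 * (46 * 5307)^(1/3) / 1000
= 0.195 mm

0.195


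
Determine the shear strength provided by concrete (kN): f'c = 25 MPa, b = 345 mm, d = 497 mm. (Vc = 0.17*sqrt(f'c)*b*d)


Vc = 0.17 * sqrt(25) * 345 * 497 / 1000
= 145.75 kN

145.75


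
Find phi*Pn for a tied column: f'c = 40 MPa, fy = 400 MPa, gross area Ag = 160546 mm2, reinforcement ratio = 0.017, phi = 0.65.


Ast = rho * Ag = 0.017 * 160546 = 2729.282 mm2
phi*Pn = 0.65 * 0.80 * (0.85 * 40 * (160546 - 2729.282) + 400 * 2729.282) / 1000
= 3357.89 kN

3357.89


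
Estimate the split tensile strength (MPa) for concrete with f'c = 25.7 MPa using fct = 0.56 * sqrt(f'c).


fct = 0.56 * sqrt(25.7)
= 0.56 * 5.07
= 2.839 MPa

2.839


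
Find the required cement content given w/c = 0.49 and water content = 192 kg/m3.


Cement = water / (w/c)
= 192 / 0.49
= 391.8 kg/m3

391.8


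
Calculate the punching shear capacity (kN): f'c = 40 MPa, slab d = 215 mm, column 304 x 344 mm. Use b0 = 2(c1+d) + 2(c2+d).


b0 = 2*(304 + 215) + 2*(344 + 215) = 2156 mm
Vc = 0.33 * sqrt(40) * 2156 * 215 / 1000
= 967.46 kN

967.46


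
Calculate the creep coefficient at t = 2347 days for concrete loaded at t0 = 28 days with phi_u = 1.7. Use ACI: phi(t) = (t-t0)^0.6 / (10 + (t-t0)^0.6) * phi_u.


dt = 2347 - 28 = 2319
phi = 2319^0.6 / (10 + 2319^0.6) * 1.7
= 1.552

1.552


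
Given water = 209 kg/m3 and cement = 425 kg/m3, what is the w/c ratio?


w/c = water / cement
w/c = 209 / 425 = 0.492

0.492


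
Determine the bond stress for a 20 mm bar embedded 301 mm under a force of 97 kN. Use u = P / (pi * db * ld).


u = P / (pi * db * ld)
= 97 * 1000 / (pi * 20 * 301)
= 5.129 MPa

5.129


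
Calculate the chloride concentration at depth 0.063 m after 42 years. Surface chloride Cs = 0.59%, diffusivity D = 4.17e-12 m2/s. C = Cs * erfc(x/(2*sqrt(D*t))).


t_seconds = 42 * 365.25 * 24 * 3600 = 1325419200.0 s
arg = 0.063 / (2 * sqrt(4.17e-12 * 1325419200.0))
= 0.4237
erfc(0.4237) = 0.549
C = 0.59 * 0.549 = 0.3239%

0.3239


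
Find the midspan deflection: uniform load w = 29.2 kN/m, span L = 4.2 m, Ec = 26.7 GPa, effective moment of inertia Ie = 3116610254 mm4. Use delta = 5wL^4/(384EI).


Convert: L = 4.2 m = 4200 mm, Ec = 26.7 GPa = 26700 MPa
delta = 5 * 29.2 * 4200^4 / (384 * 26700 * 3116610254)
= 1.42 mm

1.42


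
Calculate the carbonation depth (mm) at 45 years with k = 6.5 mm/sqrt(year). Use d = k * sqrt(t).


depth = k * sqrt(t)
= 6.5 * sqrt(45)
= 43.6 mm

43.6


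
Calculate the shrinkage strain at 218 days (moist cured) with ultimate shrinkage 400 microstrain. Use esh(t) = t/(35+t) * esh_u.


esh(218) = 218 / (35 + 218) * 400
= 218 / 253 * 400
= 344.7 microstrain

344.7


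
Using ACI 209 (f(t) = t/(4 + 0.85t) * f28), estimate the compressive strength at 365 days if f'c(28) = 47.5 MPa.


f(365) = 365 / (4 + 0.85 * 365) * 47.5
= 365 / 314.25 * 47.5
= 55.17 MPa

55.17


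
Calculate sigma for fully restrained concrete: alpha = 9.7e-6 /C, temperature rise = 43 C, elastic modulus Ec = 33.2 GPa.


sigma = alpha * dT * Ec
= 9.7e-6 * 43 * 33.2 * 1000
= 13.848 MPa

13.848


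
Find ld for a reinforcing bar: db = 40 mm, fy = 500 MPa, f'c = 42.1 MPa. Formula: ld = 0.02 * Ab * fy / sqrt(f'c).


Ab = pi * 40^2 / 4 = 1256.637 mm2
ld = 0.02 * 1256.637 * 500 / sqrt(42.1)
= 1936.7 mm

1936.7


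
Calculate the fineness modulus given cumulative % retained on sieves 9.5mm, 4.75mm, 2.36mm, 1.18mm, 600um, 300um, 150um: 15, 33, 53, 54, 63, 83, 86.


FM = sum(cumulative % retained) / 100
= 387 / 100
= 3.87

3.87


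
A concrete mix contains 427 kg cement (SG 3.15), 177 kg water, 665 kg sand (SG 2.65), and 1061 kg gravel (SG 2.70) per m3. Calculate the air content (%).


Vol cement = 427 / (3.15 * 1000) = 0.135556 m3
Vol water = 177 / 1000 = 0.177 m3
Vol sand = 665 / (2.65 * 1000) = 0.250943 m3
Vol gravel = 1061 / (2.70 * 1000) = 0.392963 m3
Total solid + water volume = 0.956462 m3
Air = (1 - 0.956462) * 100 = 4.35%

4.35


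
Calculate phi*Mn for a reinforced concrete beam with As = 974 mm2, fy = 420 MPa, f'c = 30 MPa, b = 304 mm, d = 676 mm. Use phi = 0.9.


a = As * fy / (0.85 * f'c * b)
= 974 * 420 / (0.85 * 30 * 304)
= 52.7709 mm
Mn = As * fy * (d - a/2) / 10^6
= 265.7443 kN-m
phi*Mn = 0.9 * 265.7443 = 239.17 kN-m

239.17


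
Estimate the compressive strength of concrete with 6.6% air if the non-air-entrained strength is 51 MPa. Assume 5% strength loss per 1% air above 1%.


Strength loss = (6.6 - 1) * 5 = 28.0%
f'c = 51 * (1 - 28.0/100)
= 36.72 MPa

36.72


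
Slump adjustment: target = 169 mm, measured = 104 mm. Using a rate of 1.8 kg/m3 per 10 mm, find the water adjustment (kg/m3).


Difference = 169 - 104 = 65 mm
Water adjustment = 65 * 1.8 / 10 = 11.7 kg/m3

11.7


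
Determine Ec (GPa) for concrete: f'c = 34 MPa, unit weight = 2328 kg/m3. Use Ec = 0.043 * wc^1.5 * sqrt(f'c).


Ec = 0.043 * 2328^1.5 * sqrt(34) / 1000
= 28.16 GPa

28.16


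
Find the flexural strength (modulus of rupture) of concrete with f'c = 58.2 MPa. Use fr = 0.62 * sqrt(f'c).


fr = 0.62 * sqrt(58.2)
= 4.73 MPa

4.73


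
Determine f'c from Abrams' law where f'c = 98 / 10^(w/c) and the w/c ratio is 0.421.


f'c = 98 / 10^0.421
= 98 / 2.636
= 37.17 MPa

37.17


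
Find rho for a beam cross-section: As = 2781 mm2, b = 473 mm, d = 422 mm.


rho = As / (b * d)
= 2781 / (473 * 422)
= 0.0139

0.0139


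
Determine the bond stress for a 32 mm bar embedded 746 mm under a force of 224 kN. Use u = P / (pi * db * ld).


u = P / (pi * db * ld)
= 224 * 1000 / (pi * 32 * 746)
= 2.987 MPa

2.987


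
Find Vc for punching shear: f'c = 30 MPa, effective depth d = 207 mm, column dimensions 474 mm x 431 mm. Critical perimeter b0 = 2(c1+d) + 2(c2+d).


b0 = 2*(474 + 207) + 2*(431 + 207) = 2638 mm
Vc = 0.33 * sqrt(30) * 2638 * 207 / 1000
= 987.01 kN

987.01


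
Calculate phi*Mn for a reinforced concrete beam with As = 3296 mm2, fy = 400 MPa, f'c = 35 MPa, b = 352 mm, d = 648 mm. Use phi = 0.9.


a = As * fy / (0.85 * f'c * b)
= 3296 * 400 / (0.85 * 35 * 352)
= 125.8976 mm
Mn = As * fy * (d - a/2) / 10^6
= 771.3315 kN-m
phi*Mn = 0.9 * 771.3315 = 694.2 kN-m

694.2


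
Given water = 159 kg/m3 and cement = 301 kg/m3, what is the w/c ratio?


w/c = water / cement
w/c = 159 / 301 = 0.528

0.528


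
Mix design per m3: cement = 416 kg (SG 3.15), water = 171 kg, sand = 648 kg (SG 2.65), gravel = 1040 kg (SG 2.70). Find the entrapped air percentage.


Vol cement = 416 / (3.15 * 1000) = 0.132063 m3
Vol water = 171 / 1000 = 0.171 m3
Vol sand = 648 / (2.65 * 1000) = 0.244528 m3
Vol gravel = 1040 / (2.70 * 1000) = 0.385185 m3
Total solid + water volume = 0.932777 m3
Air = (1 - 0.932777) * 100 = 6.72%

6.72


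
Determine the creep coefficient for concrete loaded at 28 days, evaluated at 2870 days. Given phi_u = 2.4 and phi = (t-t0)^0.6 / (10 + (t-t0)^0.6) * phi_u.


dt = 2870 - 28 = 2842
phi = 2842^0.6 / (10 + 2842^0.6) * 2.4
= 2.213

2.213


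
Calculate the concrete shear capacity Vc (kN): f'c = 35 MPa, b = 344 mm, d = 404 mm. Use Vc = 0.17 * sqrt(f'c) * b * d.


Vc = 0.17 * sqrt(35) * 344 * 404 / 1000
= 139.77 kN

139.77


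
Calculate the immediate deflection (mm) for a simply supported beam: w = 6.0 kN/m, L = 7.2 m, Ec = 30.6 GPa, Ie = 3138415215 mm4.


Convert: L = 7.2 m = 7200 mm, Ec = 30.6 GPa = 30600 MPa
delta = 5 * 6.0 * 7200^4 / (384 * 30600 * 3138415215)
= 2.19 mm

2.19


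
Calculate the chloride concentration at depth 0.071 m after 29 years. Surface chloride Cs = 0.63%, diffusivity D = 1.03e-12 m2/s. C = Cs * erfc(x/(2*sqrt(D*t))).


t_seconds = 29 * 365.25 * 24 * 3600 = 915170400.0 s
arg = 0.071 / (2 * sqrt(1.03e-12 * 915170400.0))
= 1.1563
erfc(1.1563) = 0.102
C = 0.63 * 0.102 = 0.0643%

0.0643


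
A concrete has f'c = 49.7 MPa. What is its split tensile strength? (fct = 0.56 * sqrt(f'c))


fct = 0.56 * sqrt(49.7)
= 0.56 * 7.05
= 3.948 MPa

3.948


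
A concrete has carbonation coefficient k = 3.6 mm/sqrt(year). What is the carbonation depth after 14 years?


depth = k * sqrt(t)
= 3.6 * sqrt(14)
= 13.47 mm

13.47


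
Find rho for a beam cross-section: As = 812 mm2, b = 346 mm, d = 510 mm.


rho = As / (b * d)
= 812 / (346 * 510)
= 0.0046

0.0046


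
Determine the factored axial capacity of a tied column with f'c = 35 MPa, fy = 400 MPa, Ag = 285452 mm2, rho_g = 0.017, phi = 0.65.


Ast = rho * Ag = 0.017 * 285452 = 4852.684 mm2
phi*Pn = 0.65 * 0.80 * (0.85 * 35 * (285452 - 4852.684) + 400 * 4852.684) / 1000
= 5350.23 kN

5350.23


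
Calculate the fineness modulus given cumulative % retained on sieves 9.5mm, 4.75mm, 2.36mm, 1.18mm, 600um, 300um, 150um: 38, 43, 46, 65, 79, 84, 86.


FM = sum(cumulative % retained) / 100
= 441 / 100
= 4.41

4.41


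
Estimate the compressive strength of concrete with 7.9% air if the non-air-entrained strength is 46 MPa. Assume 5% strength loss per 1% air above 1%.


Strength loss = (7.9 - 1) * 5 = 34.5%
f'c = 46 * (1 - 34.5/100)
= 30.13 MPa

30.13


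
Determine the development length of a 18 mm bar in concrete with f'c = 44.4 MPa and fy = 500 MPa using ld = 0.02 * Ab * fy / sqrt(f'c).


Ab = pi * 18^2 / 4 = 254.469 mm2
ld = 0.02 * 254.469 * 500 / sqrt(44.4)
= 381.9 mm

381.9


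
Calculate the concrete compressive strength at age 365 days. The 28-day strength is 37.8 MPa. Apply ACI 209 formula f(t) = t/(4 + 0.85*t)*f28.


f(365) = 365 / (4 + 0.85 * 365) * 37.8
= 365 / 314.25 * 37.8
= 43.9 MPa

43.9


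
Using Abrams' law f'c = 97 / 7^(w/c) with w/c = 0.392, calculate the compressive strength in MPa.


f'c = 97 / 7^0.392
= 97 / 2.144
= 45.24 MPa

45.24


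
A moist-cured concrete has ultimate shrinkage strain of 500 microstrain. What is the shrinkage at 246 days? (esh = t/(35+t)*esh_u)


esh(246) = 246 / (35 + 246) * 500
= 246 / 281 * 500
= 437.7 microstrain

437.7


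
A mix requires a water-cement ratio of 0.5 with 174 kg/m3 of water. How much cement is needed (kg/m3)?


Cement = water / (w/c)
= 174 / 0.5
= 348.0 kg/m3

348.0


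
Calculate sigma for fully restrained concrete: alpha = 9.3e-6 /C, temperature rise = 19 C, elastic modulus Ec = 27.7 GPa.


sigma = alpha * dT * Ec
= 9.3e-6 * 19 * 27.7 * 1000
= 4.895 MPa

4.895


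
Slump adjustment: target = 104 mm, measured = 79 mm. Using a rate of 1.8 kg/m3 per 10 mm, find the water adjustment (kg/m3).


Difference = 104 - 79 = 25 mm
Water adjustment = 25 * 1.8 / 10 = 4.5 kg/m3

4.5


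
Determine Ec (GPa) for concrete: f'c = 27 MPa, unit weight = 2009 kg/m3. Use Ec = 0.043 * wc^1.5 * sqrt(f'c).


Ec = 0.043 * 2009^1.5 * sqrt(27) / 1000
= 20.12 GPa

20.12


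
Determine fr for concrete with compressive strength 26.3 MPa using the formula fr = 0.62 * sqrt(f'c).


fr = 0.62 * sqrt(26.3)
= 3.18 MPa

3.18


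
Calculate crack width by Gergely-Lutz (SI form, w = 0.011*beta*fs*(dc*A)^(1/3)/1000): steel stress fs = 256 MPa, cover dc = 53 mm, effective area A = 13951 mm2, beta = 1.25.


w = 0.011 * beta * fs * (dc * A)^(1/3) / 1000
= 0.011 * 1.25 * 256 * (53 * 13951)^(1/3) / 1000
= 0.318 mm

0.318


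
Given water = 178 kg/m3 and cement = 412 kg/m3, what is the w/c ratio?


w/c = water / cement
w/c = 178 / 412 = 0.432

0.432


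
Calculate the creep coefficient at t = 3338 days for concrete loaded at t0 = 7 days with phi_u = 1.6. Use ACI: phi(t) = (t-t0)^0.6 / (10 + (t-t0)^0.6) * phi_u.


dt = 3338 - 7 = 3331
phi = 3331^0.6 / (10 + 3331^0.6) * 1.6
= 1.486

1.486


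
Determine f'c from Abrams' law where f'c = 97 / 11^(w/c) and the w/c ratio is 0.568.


f'c = 97 / 11^0.568
= 97 / 3.904
= 24.85 MPa

24.85


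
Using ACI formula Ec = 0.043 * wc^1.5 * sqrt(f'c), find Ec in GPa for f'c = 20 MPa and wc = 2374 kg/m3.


Ec = 0.043 * 2374^1.5 * sqrt(20) / 1000
= 22.24 GPa

22.24


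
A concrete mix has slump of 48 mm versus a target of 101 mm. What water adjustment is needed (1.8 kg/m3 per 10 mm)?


Difference = 101 - 48 = 53 mm
Water adjustment = 53 * 1.8 / 10 = 9.5 kg/m3

9.5


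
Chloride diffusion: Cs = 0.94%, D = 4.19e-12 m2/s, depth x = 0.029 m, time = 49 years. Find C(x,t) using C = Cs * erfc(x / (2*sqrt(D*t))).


t_seconds = 49 * 365.25 * 24 * 3600 = 1546322400.0 s
arg = 0.029 / (2 * sqrt(4.19e-12 * 1546322400.0))
= 0.1801
erfc(0.1801) = 0.7989
C = 0.94 * 0.7989 = 0.751%

0.751


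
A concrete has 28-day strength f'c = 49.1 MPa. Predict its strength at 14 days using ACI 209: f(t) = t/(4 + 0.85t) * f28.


f(14) = 14 / (4 + 0.85 * 14) * 49.1
= 14 / 15.9 * 49.1
= 43.23 MPa

43.23


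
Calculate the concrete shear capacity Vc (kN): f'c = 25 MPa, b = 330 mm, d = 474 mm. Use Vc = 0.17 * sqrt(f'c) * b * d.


Vc = 0.17 * sqrt(25) * 330 * 474 / 1000
= 132.96 kN

132.96


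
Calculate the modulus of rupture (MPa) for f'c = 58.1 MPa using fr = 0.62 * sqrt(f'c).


fr = 0.62 * sqrt(58.1)
= 4.726 MPa

4.726


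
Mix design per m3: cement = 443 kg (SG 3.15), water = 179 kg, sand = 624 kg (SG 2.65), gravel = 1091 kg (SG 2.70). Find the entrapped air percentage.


Vol cement = 443 / (3.15 * 1000) = 0.140635 m3
Vol water = 179 / 1000 = 0.179 m3
Vol sand = 624 / (2.65 * 1000) = 0.235472 m3
Vol gravel = 1091 / (2.70 * 1000) = 0.404074 m3
Total solid + water volume = 0.959181 m3
Air = (1 - 0.959181) * 100 = 4.08%

4.08


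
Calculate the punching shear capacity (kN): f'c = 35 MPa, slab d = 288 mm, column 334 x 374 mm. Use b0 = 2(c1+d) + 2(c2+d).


b0 = 2*(334 + 288) + 2*(374 + 288) = 2568 mm
Vc = 0.33 * sqrt(35) * 2568 * 288 / 1000
= 1443.89 kN

1443.89


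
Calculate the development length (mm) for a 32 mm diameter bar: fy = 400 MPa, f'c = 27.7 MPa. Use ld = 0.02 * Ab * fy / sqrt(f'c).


Ab = pi * 32^2 / 4 = 804.248 mm2
ld = 0.02 * 804.248 * 400 / sqrt(27.7)
= 1222.5 mm

1222.5


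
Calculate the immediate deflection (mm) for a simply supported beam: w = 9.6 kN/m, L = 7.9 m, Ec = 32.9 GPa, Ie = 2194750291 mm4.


Convert: L = 7.9 m = 7900 mm, Ec = 32.9 GPa = 32900 MPa
delta = 5 * 9.6 * 7900^4 / (384 * 32900 * 2194750291)
= 6.74 mm

6.74


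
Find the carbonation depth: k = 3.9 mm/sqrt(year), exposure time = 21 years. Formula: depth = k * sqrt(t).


depth = k * sqrt(t)
= 3.9 * sqrt(21)
= 17.87 mm

17.87


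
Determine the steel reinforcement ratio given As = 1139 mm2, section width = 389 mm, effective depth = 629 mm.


rho = As / (b * d)
= 1139 / (389 * 629)
= 0.0047

0.0047


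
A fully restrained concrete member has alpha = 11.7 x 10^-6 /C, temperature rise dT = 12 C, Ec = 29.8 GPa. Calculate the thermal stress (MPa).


sigma = alpha * dT * Ec
= 11.7e-6 * 12 * 29.8 * 1000
= 4.184 MPa

4.184


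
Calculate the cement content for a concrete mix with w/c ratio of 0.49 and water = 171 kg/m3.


Cement = water / (w/c)
= 171 / 0.49
= 349.0 kg/m3

349.0


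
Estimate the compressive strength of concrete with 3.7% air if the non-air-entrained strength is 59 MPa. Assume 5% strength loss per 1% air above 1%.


Strength loss = (3.7 - 1) * 5 = 13.5%
f'c = 59 * (1 - 13.5/100)
= 51.03 MPa

51.03


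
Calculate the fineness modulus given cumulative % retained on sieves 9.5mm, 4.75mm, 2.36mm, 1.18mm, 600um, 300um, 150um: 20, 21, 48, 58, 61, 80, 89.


FM = sum(cumulative % retained) / 100
= 377 / 100
= 3.77

3.77


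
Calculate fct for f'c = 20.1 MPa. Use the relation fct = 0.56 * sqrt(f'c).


fct = 0.56 * sqrt(20.1)
= 0.56 * 4.483
= 2.511 MPa

2.511


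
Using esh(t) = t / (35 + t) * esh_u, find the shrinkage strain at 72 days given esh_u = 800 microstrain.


esh(72) = 72 / (35 + 72) * 800
= 72 / 107 * 800
= 538.3 microstrain

538.3


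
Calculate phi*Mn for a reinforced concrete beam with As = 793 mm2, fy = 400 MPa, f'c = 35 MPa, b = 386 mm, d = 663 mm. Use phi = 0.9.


a = As * fy / (0.85 * f'c * b)
= 793 * 400 / (0.85 * 35 * 386)
= 27.6222 mm
Mn = As * fy * (d - a/2) / 10^6
= 205.9227 kN-m
phi*Mn = 0.9 * 205.9227 = 185.33 kN-m

185.33


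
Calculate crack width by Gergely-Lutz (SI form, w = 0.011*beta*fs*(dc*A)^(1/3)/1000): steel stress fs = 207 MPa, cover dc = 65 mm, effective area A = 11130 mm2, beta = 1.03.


w = 0.011 * beta * fs * (dc * A)^(1/3) / 1000
= 0.011 * 1.03 * 207 * (65 * 11130)^(1/3) / 1000
= 0.211 mm

0.211


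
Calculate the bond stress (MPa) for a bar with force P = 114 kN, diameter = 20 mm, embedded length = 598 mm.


u = P / (pi * db * ld)
= 114 * 1000 / (pi * 20 * 598)
= 3.034 MPa

3.034


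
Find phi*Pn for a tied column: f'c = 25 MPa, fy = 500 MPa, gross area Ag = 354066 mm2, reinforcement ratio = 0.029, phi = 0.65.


Ast = rho * Ag = 0.029 * 354066 = 10267.914 mm2
phi*Pn = 0.65 * 0.80 * (0.85 * 25 * (354066 - 10267.914) + 500 * 10267.914) / 1000
= 6468.63 kN

6468.63


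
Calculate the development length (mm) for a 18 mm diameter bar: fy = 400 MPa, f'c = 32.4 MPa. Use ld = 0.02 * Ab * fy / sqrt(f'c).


Ab = pi * 18^2 / 4 = 254.469 mm2
ld = 0.02 * 254.469 * 400 / sqrt(32.4)
= 357.6 mm

357.6


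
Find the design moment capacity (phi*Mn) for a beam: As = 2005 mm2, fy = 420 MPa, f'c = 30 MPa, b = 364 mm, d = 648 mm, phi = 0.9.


a = As * fy / (0.85 * f'c * b)
= 2005 * 420 / (0.85 * 30 * 364)
= 90.724 mm
Mn = As * fy * (d - a/2) / 10^6
= 507.4815 kN-m
phi*Mn = 0.9 * 507.4815 = 456.73 kN-m

456.73


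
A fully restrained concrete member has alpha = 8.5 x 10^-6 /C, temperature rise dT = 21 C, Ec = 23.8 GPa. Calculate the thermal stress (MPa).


sigma = alpha * dT * Ec
= 8.5e-6 * 21 * 23.8 * 1000
= 4.248 MPa

4.248


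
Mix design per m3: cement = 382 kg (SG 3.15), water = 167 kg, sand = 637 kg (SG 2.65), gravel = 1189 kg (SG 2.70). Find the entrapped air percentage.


Vol cement = 382 / (3.15 * 1000) = 0.12127 m3
Vol water = 167 / 1000 = 0.167 m3
Vol sand = 637 / (2.65 * 1000) = 0.240377 m3
Vol gravel = 1189 / (2.70 * 1000) = 0.44037 m3
Total solid + water volume = 0.969018 m3
Air = (1 - 0.969018) * 100 = 3.1%

3.1


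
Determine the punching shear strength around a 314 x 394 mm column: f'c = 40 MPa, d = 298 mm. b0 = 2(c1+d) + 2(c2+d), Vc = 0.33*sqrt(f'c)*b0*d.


b0 = 2*(314 + 298) + 2*(394 + 298) = 2608 mm
Vc = 0.33 * sqrt(40) * 2608 * 298 / 1000
= 1622.06 kN

1622.06


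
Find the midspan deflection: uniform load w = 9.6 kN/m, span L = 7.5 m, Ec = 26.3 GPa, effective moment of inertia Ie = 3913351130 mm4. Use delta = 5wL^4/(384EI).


Convert: L = 7.5 m = 7500 mm, Ec = 26.3 GPa = 26300 MPa
delta = 5 * 9.6 * 7500^4 / (384 * 26300 * 3913351130)
= 3.84 mm

3.84


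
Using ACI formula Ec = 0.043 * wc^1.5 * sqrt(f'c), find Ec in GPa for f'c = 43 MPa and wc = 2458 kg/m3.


Ec = 0.043 * 2458^1.5 * sqrt(43) / 1000
= 34.36 GPa

34.36


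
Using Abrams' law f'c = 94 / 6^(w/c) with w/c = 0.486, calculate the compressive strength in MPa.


f'c = 94 / 6^0.486
= 94 / 2.389
= 39.35 MPa

39.35


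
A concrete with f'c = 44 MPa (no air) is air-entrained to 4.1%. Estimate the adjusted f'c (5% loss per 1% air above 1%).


Strength loss = (4.1 - 1) * 5 = 15.5%
f'c = 44 * (1 - 15.5/100)
= 37.18 MPa

37.18


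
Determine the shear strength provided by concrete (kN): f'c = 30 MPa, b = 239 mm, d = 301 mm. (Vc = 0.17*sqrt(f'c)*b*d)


Vc = 0.17 * sqrt(30) * 239 * 301 / 1000
= 66.98 kN

66.98


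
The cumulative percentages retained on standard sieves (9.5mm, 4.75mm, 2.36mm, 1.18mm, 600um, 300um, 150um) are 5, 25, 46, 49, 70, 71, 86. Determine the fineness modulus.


FM = sum(cumulative % retained) / 100
= 352 / 100
= 3.52

3.52


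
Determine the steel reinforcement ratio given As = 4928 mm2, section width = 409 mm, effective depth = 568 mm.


rho = As / (b * d)
= 4928 / (409 * 568)
= 0.0212

0.0212


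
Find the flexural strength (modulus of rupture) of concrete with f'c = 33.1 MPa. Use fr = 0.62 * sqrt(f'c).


fr = 0.62 * sqrt(33.1)
= 3.567 MPa

3.567


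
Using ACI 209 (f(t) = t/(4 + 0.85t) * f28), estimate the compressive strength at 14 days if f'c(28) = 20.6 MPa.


f(14) = 14 / (4 + 0.85 * 14) * 20.6
= 14 / 15.9 * 20.6
= 18.14 MPa

18.14


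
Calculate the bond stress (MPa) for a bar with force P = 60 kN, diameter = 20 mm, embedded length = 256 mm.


u = P / (pi * db * ld)
= 60 * 1000 / (pi * 20 * 256)
= 3.73 MPa

3.73


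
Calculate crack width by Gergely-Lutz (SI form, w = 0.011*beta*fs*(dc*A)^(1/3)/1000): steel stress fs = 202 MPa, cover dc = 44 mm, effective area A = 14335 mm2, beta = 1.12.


w = 0.011 * beta * fs * (dc * A)^(1/3) / 1000
= 0.011 * 1.12 * 202 * (44 * 14335)^(1/3) / 1000
= 0.213 mm

0.213


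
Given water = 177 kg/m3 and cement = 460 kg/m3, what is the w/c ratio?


w/c = water / cement
w/c = 177 / 460 = 0.385

0.385


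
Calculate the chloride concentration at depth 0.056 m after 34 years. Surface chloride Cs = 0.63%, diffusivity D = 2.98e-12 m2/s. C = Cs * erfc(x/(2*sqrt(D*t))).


t_seconds = 34 * 365.25 * 24 * 3600 = 1072958400.0 s
arg = 0.056 / (2 * sqrt(2.98e-12 * 1072958400.0))
= 0.4952
erfc(0.4952) = 0.4838
C = 0.63 * 0.4838 = 0.3048%

0.3048


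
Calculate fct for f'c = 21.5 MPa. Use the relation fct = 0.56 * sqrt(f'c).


fct = 0.56 * sqrt(21.5)
= 0.56 * 4.637
= 2.597 MPa

2.597


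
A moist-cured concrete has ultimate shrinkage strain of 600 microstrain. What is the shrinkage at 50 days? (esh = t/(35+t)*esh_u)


esh(50) = 50 / (35 + 50) * 600
= 50 / 85 * 600
= 352.9 microstrain

352.9


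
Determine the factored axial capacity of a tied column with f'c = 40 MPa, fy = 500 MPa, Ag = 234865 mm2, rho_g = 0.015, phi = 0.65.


Ast = rho * Ag = 0.015 * 234865 = 3522.975 mm2
phi*Pn = 0.65 * 0.80 * (0.85 * 40 * (234865 - 3522.975) + 500 * 3522.975) / 1000
= 5006.1 kN

5006.1


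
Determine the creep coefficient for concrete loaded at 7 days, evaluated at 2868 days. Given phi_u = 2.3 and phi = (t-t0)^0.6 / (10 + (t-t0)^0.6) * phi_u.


dt = 2868 - 7 = 2861
phi = 2861^0.6 / (10 + 2861^0.6) * 2.3
= 2.121

2.121


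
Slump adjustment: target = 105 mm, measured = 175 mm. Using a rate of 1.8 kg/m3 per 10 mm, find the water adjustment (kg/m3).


Difference = 105 - 175 = -70 mm
Water adjustment = -70 * 1.8 / 10 = -12.6 kg/m3

-12.6


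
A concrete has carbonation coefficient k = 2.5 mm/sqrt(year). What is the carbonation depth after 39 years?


depth = k * sqrt(t)
= 2.5 * sqrt(39)
= 15.61 mm

15.61


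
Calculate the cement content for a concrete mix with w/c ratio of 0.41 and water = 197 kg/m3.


Cement = water / (w/c)
= 197 / 0.41
= 480.5 kg/m3

480.5


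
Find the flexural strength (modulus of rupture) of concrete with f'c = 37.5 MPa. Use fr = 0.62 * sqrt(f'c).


fr = 0.62 * sqrt(37.5)
= 3.797 MPa

3.797


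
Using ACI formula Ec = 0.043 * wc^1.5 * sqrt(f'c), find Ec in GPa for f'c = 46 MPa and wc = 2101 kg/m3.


Ec = 0.043 * 2101^1.5 * sqrt(46) / 1000
= 28.09 GPa

28.09


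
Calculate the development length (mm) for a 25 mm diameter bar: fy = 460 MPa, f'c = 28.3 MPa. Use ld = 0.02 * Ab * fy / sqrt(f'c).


Ab = pi * 25^2 / 4 = 490.874 mm2
ld = 0.02 * 490.874 * 460 / sqrt(28.3)
= 848.9 mm

848.9


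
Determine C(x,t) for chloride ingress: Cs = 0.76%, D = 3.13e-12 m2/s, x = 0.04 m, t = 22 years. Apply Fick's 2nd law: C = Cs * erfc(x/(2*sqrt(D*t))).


t_seconds = 22 * 365.25 * 24 * 3600 = 694267200.0 s
arg = 0.04 / (2 * sqrt(3.13e-12 * 694267200.0))
= 0.429
erfc(0.429) = 0.544
C = 0.76 * 0.544 = 0.4135%

0.4135


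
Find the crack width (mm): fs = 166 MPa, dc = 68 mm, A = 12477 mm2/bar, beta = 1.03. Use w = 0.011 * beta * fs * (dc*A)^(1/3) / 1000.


w = 0.011 * beta * fs * (dc * A)^(1/3) / 1000
= 0.011 * 1.03 * 166 * (68 * 12477)^(1/3) / 1000
= 0.178 mm

0.178


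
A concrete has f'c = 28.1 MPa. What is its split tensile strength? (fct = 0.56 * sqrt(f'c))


fct = 0.56 * sqrt(28.1)
= 0.56 * 5.301
= 2.969 MPa

2.969


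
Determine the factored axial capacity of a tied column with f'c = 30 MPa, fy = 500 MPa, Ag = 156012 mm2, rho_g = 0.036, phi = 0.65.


Ast = rho * Ag = 0.036 * 156012 = 5616.432 mm2
phi*Pn = 0.65 * 0.80 * (0.85 * 30 * (156012 - 5616.432) + 500 * 5616.432) / 1000
= 3454.52 kN

3454.52


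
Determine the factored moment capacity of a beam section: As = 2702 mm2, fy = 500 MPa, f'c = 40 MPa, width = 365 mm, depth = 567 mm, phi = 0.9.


a = As * fy / (0.85 * f'c * b)
= 2702 * 500 / (0.85 * 40 * 365)
= 108.8638 mm
Mn = As * fy * (d - a/2) / 10^6
= 692.4795 kN-m
phi*Mn = 0.9 * 692.4795 = 623.23 kN-m

623.23


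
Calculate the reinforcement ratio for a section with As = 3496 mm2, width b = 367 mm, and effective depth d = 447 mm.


rho = As / (b * d)
= 3496 / (367 * 447)
= 0.0213

0.0213


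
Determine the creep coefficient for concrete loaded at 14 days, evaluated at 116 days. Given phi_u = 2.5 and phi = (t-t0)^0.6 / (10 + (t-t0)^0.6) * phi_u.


dt = 116 - 14 = 102
phi = 102^0.6 / (10 + 102^0.6) * 2.5
= 1.54

1.54


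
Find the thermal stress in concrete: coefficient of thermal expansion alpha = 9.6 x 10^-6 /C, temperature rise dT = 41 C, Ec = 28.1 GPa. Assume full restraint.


sigma = alpha * dT * Ec
= 9.6e-6 * 41 * 28.1 * 1000
= 11.06 MPa

11.06


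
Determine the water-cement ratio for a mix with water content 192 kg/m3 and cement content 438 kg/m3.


w/c = water / cement
w/c = 192 / 438 = 0.438

0.438


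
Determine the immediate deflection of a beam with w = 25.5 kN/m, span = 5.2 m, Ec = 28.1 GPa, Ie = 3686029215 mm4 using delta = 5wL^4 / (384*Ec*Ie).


Convert: L = 5.2 m = 5200 mm, Ec = 28.1 GPa = 28100 MPa
delta = 5 * 25.5 * 5200^4 / (384 * 28100 * 3686029215)
= 2.34 mm

2.34


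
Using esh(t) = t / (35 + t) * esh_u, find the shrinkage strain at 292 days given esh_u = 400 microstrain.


esh(292) = 292 / (35 + 292) * 400
= 292 / 327 * 400
= 357.2 microstrain

357.2


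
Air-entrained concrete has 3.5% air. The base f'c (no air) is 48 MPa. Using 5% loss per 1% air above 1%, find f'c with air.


Strength loss = (3.5 - 1) * 5 = 12.5%
f'c = 48 * (1 - 12.5/100)
= 42.0 MPa

42.0


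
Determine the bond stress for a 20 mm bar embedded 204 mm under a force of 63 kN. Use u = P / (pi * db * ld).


u = P / (pi * db * ld)
= 63 * 1000 / (pi * 20 * 204)
= 4.915 MPa

4.915


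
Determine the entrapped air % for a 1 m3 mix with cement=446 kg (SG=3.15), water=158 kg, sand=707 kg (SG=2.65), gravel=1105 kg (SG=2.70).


Vol cement = 446 / (3.15 * 1000) = 0.141587 m3
Vol water = 158 / 1000 = 0.158 m3
Vol sand = 707 / (2.65 * 1000) = 0.266792 m3
Vol gravel = 1105 / (2.70 * 1000) = 0.409259 m3
Total solid + water volume = 0.975639 m3
Air = (1 - 0.975639) * 100 = 2.44%

2.44


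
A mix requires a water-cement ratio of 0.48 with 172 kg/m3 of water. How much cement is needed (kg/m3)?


Cement = water / (w/c)
= 172 / 0.48
= 358.3 kg/m3

358.3


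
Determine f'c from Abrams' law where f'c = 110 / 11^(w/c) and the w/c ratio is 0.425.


f'c = 110 / 11^0.425
= 110 / 2.771
= 39.7 MPa

39.7


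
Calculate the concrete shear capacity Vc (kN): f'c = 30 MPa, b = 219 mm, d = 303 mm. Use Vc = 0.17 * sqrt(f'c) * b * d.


Vc = 0.17 * sqrt(30) * 219 * 303 / 1000
= 61.79 kN

61.79


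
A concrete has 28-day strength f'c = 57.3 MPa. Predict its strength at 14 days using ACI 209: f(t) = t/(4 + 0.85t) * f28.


f(14) = 14 / (4 + 0.85 * 14) * 57.3
= 14 / 15.9 * 57.3
= 50.45 MPa

50.45


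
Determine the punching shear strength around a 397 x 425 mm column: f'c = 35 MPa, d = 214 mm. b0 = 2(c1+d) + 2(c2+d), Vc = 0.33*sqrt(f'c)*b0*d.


b0 = 2*(397 + 214) + 2*(425 + 214) = 2500 mm
Vc = 0.33 * sqrt(35) * 2500 * 214 / 1000
= 1044.48 kN

1044.48


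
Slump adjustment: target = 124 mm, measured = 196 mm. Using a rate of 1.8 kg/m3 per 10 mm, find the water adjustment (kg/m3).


Difference = 124 - 196 = -72 mm
Water adjustment = -72 * 1.8 / 10 = -13.0 kg/m3

-13.0


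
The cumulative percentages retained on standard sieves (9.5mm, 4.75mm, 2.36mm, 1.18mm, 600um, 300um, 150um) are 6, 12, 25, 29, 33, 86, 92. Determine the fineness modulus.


FM = sum(cumulative % retained) / 100
= 283 / 100
= 2.83

2.83


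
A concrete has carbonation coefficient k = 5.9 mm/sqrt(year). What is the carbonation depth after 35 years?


depth = k * sqrt(t)
= 5.9 * sqrt(35)
= 34.9 mm

34.9


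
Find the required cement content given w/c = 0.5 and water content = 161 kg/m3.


Cement = water / (w/c)
= 161 / 0.5
= 322.0 kg/m3

322.0


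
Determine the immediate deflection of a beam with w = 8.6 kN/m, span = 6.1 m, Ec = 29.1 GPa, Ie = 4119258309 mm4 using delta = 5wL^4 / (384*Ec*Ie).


Convert: L = 6.1 m = 6100 mm, Ec = 29.1 GPa = 29100 MPa
delta = 5 * 8.6 * 6100^4 / (384 * 29100 * 4119258309)
= 1.29 mm

1.29


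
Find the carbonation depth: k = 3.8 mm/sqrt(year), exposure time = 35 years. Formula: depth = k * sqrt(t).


depth = k * sqrt(t)
= 3.8 * sqrt(35)
= 22.48 mm

22.48


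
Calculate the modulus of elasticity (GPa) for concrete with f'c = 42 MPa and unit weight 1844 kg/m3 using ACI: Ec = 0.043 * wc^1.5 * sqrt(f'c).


Ec = 0.043 * 1844^1.5 * sqrt(42) / 1000
= 22.07 GPa

22.07


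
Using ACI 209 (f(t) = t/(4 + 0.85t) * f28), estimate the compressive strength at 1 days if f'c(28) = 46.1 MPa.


f(1) = 1 / (4 + 0.85 * 1) * 46.1
= 1 / 4.85 * 46.1
= 9.51 MPa

9.51


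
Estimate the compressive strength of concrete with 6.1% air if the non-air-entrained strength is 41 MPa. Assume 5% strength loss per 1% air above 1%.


Strength loss = (6.1 - 1) * 5 = 25.5%
f'c = 41 * (1 - 25.5/100)
= 30.54 MPa

30.54


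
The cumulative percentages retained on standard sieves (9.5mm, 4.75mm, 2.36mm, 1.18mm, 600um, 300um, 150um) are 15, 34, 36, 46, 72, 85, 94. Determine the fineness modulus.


FM = sum(cumulative % retained) / 100
= 382 / 100
= 3.82

3.82


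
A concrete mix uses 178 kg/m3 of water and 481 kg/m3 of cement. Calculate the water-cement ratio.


w/c = water / cement
w/c = 178 / 481 = 0.37

0.37


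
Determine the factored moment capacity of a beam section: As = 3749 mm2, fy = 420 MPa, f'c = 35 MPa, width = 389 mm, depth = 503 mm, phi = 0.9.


a = As * fy / (0.85 * f'c * b)
= 3749 * 420 / (0.85 * 35 * 389)
= 136.0593 mm
Mn = As * fy * (d - a/2) / 10^6
= 684.8956 kN-m
phi*Mn = 0.9 * 684.8956 = 616.41 kN-m

616.41


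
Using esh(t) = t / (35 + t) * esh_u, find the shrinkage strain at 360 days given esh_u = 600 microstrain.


esh(360) = 360 / (35 + 360) * 600
= 360 / 395 * 600
= 546.8 microstrain

546.8


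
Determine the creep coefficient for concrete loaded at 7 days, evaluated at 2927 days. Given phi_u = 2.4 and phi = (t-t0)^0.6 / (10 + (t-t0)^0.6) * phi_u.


dt = 2927 - 7 = 2920
phi = 2920^0.6 / (10 + 2920^0.6) * 2.4
= 2.215

2.215


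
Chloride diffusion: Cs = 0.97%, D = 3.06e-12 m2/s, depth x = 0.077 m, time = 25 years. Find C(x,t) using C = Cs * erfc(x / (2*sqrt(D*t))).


t_seconds = 25 * 365.25 * 24 * 3600 = 788940000.0 s
arg = 0.077 / (2 * sqrt(3.06e-12 * 788940000.0))
= 0.7836
erfc(0.7836) = 0.2678
C = 0.97 * 0.2678 = 0.2598%

0.2598


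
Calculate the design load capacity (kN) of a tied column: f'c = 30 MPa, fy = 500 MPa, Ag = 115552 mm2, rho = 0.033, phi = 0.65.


Ast = rho * Ag = 0.033 * 115552 = 3813.216 mm2
phi*Pn = 0.65 * 0.80 * (0.85 * 30 * (115552 - 3813.216) + 500 * 3813.216) / 1000
= 2473.09 kN

2473.09


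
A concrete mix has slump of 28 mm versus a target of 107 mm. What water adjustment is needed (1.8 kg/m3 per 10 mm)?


Difference = 107 - 28 = 79 mm
Water adjustment = 79 * 1.8 / 10 = 14.2 kg/m3

14.2


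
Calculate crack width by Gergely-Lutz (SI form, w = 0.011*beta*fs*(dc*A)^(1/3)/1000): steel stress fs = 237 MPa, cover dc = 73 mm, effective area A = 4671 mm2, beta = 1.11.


w = 0.011 * beta * fs * (dc * A)^(1/3) / 1000
= 0.011 * 1.11 * 237 * (73 * 4671)^(1/3) / 1000
= 0.202 mm

0.202


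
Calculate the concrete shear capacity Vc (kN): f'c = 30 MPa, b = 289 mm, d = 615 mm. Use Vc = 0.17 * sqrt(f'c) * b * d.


Vc = 0.17 * sqrt(30) * 289 * 615 / 1000
= 165.49 kN

165.49


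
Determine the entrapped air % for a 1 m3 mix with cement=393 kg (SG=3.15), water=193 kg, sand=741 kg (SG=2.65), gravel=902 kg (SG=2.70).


Vol cement = 393 / (3.15 * 1000) = 0.124762 m3
Vol water = 193 / 1000 = 0.193 m3
Vol sand = 741 / (2.65 * 1000) = 0.279623 m3
Vol gravel = 902 / (2.70 * 1000) = 0.334074 m3
Total solid + water volume = 0.931459 m3
Air = (1 - 0.931459) * 100 = 6.85%

6.85
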